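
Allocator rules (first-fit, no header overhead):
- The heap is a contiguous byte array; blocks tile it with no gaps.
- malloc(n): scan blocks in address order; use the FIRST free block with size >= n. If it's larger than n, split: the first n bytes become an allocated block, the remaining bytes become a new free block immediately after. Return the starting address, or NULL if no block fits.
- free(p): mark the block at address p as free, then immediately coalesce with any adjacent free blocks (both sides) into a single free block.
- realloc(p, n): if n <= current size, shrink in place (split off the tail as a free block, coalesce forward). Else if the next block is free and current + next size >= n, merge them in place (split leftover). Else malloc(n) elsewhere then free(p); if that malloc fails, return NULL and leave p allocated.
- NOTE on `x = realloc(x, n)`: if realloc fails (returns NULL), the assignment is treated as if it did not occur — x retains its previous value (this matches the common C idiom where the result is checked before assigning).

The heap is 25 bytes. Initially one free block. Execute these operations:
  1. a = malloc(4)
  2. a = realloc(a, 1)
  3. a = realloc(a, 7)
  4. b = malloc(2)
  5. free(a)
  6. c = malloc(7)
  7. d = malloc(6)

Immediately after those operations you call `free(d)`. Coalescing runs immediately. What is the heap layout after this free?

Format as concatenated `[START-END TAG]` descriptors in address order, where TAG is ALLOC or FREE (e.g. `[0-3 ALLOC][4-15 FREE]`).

Answer: [0-6 ALLOC][7-8 ALLOC][9-24 FREE]

Derivation:
Op 1: a = malloc(4) -> a = 0; heap: [0-3 ALLOC][4-24 FREE]
Op 2: a = realloc(a, 1) -> a = 0; heap: [0-0 ALLOC][1-24 FREE]
Op 3: a = realloc(a, 7) -> a = 0; heap: [0-6 ALLOC][7-24 FREE]
Op 4: b = malloc(2) -> b = 7; heap: [0-6 ALLOC][7-8 ALLOC][9-24 FREE]
Op 5: free(a) -> (freed a); heap: [0-6 FREE][7-8 ALLOC][9-24 FREE]
Op 6: c = malloc(7) -> c = 0; heap: [0-6 ALLOC][7-8 ALLOC][9-24 FREE]
Op 7: d = malloc(6) -> d = 9; heap: [0-6 ALLOC][7-8 ALLOC][9-14 ALLOC][15-24 FREE]
free(d): d = 9 -> block [9-14 ALLOC]; mark free, coalesce with adjacent free neighbors -> [0-6 ALLOC][7-8 ALLOC][9-24 FREE]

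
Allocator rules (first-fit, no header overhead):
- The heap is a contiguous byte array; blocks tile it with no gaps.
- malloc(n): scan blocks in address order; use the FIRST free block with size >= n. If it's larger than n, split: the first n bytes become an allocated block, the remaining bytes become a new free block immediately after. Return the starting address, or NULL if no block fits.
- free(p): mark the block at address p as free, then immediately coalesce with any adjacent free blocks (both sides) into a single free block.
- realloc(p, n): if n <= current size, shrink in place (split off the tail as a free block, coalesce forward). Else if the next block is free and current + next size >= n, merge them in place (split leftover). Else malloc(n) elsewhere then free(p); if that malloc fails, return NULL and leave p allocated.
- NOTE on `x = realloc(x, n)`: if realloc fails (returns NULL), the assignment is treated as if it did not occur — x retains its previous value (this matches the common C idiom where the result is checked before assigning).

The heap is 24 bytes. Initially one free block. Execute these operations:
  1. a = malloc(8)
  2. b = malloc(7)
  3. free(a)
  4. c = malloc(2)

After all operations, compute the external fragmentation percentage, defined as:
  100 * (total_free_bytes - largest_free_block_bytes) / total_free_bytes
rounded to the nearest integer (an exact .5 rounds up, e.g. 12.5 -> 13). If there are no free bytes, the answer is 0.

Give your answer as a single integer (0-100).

Op 1: a = malloc(8) -> a = 0; heap: [0-7 ALLOC][8-23 FREE]
Op 2: b = malloc(7) -> b = 8; heap: [0-7 ALLOC][8-14 ALLOC][15-23 FREE]
Op 3: free(a) -> (freed a); heap: [0-7 FREE][8-14 ALLOC][15-23 FREE]
Op 4: c = malloc(2) -> c = 0; heap: [0-1 ALLOC][2-7 FREE][8-14 ALLOC][15-23 FREE]
Free blocks: [6 9] total_free=15 largest=9 -> 100*(15-9)/15 = 600/15 = 40

Answer: 40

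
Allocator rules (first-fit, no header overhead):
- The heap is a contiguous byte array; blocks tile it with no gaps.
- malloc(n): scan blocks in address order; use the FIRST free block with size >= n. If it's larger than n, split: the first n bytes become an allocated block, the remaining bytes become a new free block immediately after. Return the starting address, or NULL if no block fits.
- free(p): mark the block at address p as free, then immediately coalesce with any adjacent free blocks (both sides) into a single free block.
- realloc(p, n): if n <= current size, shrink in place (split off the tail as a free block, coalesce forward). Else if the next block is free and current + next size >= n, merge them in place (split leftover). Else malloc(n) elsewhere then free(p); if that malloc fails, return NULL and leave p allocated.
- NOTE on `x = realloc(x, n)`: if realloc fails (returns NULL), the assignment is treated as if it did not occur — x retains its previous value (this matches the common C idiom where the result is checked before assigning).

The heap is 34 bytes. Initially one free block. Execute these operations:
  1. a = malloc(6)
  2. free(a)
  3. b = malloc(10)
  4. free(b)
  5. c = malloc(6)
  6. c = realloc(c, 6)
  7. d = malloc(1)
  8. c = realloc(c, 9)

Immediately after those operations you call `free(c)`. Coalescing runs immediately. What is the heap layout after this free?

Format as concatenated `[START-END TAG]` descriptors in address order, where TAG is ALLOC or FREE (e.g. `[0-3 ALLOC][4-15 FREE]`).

Op 1: a = malloc(6) -> a = 0; heap: [0-5 ALLOC][6-33 FREE]
Op 2: free(a) -> (freed a); heap: [0-33 FREE]
Op 3: b = malloc(10) -> b = 0; heap: [0-9 ALLOC][10-33 FREE]
Op 4: free(b) -> (freed b); heap: [0-33 FREE]
Op 5: c = malloc(6) -> c = 0; heap: [0-5 ALLOC][6-33 FREE]
Op 6: c = realloc(c, 6) -> c = 0; heap: [0-5 ALLOC][6-33 FREE]
Op 7: d = malloc(1) -> d = 6; heap: [0-5 ALLOC][6-6 ALLOC][7-33 FREE]
Op 8: c = realloc(c, 9) -> c = 7; heap: [0-5 FREE][6-6 ALLOC][7-15 ALLOC][16-33 FREE]
free(c): c = 7 -> block [7-15 ALLOC]; mark free, coalesce with adjacent free neighbors -> [0-5 FREE][6-6 ALLOC][7-33 FREE]

Answer: [0-5 FREE][6-6 ALLOC][7-33 FREE]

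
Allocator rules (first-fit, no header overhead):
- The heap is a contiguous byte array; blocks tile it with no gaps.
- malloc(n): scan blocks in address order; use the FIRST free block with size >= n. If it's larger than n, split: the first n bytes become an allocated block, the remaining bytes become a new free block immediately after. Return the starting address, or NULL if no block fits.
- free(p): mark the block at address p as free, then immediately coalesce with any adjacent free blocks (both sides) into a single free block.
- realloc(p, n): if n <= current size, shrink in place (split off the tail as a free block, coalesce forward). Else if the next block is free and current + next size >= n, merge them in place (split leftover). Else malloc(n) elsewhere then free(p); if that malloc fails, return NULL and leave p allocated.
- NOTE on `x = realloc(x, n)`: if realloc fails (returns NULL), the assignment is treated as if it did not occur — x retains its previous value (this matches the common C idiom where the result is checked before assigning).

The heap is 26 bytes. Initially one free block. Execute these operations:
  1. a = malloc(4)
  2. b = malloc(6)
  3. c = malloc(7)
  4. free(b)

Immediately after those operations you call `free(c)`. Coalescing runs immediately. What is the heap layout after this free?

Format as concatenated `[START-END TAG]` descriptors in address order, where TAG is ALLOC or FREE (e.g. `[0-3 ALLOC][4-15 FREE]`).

Answer: [0-3 ALLOC][4-25 FREE]

Derivation:
Op 1: a = malloc(4) -> a = 0; heap: [0-3 ALLOC][4-25 FREE]
Op 2: b = malloc(6) -> b = 4; heap: [0-3 ALLOC][4-9 ALLOC][10-25 FREE]
Op 3: c = malloc(7) -> c = 10; heap: [0-3 ALLOC][4-9 ALLOC][10-16 ALLOC][17-25 FREE]
Op 4: free(b) -> (freed b); heap: [0-3 ALLOC][4-9 FREE][10-16 ALLOC][17-25 FREE]
free(c): c = 10 -> block [10-16 ALLOC]; mark free, coalesce with adjacent free neighbors -> [0-3 ALLOC][4-25 FREE]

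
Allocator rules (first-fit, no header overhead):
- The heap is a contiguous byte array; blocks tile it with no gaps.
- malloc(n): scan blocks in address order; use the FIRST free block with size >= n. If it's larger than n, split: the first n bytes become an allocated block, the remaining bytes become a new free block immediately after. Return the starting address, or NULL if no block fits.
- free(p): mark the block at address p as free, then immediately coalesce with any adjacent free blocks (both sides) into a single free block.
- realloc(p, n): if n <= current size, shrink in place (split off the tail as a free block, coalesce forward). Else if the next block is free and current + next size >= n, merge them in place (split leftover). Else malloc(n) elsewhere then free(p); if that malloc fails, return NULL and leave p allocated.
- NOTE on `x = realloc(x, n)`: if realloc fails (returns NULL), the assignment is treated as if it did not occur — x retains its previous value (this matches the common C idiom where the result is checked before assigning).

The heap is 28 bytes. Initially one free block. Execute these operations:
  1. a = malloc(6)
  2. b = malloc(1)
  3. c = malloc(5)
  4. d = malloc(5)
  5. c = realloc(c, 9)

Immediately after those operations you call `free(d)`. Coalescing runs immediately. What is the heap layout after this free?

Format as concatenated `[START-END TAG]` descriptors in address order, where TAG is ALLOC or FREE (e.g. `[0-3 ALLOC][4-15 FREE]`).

Answer: [0-5 ALLOC][6-6 ALLOC][7-16 FREE][17-25 ALLOC][26-27 FREE]

Derivation:
Op 1: a = malloc(6) -> a = 0; heap: [0-5 ALLOC][6-27 FREE]
Op 2: b = malloc(1) -> b = 6; heap: [0-5 ALLOC][6-6 ALLOC][7-27 FREE]
Op 3: c = malloc(5) -> c = 7; heap: [0-5 ALLOC][6-6 ALLOC][7-11 ALLOC][12-27 FREE]
Op 4: d = malloc(5) -> d = 12; heap: [0-5 ALLOC][6-6 ALLOC][7-11 ALLOC][12-16 ALLOC][17-27 FREE]
Op 5: c = realloc(c, 9) -> c = 17; heap: [0-5 ALLOC][6-6 ALLOC][7-11 FREE][12-16 ALLOC][17-25 ALLOC][26-27 FREE]
free(d): d = 12 -> block [12-16 ALLOC]; mark free, coalesce with adjacent free neighbors -> [0-5 ALLOC][6-6 ALLOC][7-16 FREE][17-25 ALLOC][26-27 FREE]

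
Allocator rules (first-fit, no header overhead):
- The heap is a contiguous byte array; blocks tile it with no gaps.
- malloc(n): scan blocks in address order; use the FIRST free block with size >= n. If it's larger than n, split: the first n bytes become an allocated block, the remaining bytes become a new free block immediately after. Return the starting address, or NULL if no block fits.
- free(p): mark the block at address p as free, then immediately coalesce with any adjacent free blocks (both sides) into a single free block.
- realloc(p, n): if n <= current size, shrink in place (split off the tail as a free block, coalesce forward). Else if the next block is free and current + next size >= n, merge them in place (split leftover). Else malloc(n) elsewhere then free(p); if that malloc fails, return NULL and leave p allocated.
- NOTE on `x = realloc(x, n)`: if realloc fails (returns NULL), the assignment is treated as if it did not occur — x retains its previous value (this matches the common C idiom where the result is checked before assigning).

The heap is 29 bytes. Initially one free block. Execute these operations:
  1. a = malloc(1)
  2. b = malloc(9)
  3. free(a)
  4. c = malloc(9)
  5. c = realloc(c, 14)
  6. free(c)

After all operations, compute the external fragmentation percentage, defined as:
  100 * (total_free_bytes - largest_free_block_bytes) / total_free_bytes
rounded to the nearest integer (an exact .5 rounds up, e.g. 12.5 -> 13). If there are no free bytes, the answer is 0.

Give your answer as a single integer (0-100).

Answer: 5

Derivation:
Op 1: a = malloc(1) -> a = 0; heap: [0-0 ALLOC][1-28 FREE]
Op 2: b = malloc(9) -> b = 1; heap: [0-0 ALLOC][1-9 ALLOC][10-28 FREE]
Op 3: free(a) -> (freed a); heap: [0-0 FREE][1-9 ALLOC][10-28 FREE]
Op 4: c = malloc(9) -> c = 10; heap: [0-0 FREE][1-9 ALLOC][10-18 ALLOC][19-28 FREE]
Op 5: c = realloc(c, 14) -> c = 10; heap: [0-0 FREE][1-9 ALLOC][10-23 ALLOC][24-28 FREE]
Op 6: free(c) -> (freed c); heap: [0-0 FREE][1-9 ALLOC][10-28 FREE]
Free blocks: [1 19] total_free=20 largest=19 -> 100*(20-19)/20 = 100/20 = 5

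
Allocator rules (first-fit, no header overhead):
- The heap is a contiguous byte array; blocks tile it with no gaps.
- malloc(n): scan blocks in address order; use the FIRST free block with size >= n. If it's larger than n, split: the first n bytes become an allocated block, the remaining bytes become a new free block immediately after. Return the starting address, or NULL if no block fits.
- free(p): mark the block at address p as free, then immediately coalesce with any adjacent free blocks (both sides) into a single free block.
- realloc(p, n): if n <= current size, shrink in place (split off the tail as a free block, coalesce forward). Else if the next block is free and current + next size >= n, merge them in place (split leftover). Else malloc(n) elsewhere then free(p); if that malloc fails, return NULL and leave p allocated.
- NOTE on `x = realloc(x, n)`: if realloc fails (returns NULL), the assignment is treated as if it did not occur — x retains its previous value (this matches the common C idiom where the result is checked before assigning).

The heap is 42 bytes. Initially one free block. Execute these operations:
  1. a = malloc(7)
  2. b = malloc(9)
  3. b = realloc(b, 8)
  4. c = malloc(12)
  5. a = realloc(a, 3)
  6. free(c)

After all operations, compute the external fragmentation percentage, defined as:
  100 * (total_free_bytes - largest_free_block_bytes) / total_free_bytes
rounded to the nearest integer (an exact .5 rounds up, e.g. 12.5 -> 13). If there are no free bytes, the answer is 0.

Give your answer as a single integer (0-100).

Op 1: a = malloc(7) -> a = 0; heap: [0-6 ALLOC][7-41 FREE]
Op 2: b = malloc(9) -> b = 7; heap: [0-6 ALLOC][7-15 ALLOC][16-41 FREE]
Op 3: b = realloc(b, 8) -> b = 7; heap: [0-6 ALLOC][7-14 ALLOC][15-41 FREE]
Op 4: c = malloc(12) -> c = 15; heap: [0-6 ALLOC][7-14 ALLOC][15-26 ALLOC][27-41 FREE]
Op 5: a = realloc(a, 3) -> a = 0; heap: [0-2 ALLOC][3-6 FREE][7-14 ALLOC][15-26 ALLOC][27-41 FREE]
Op 6: free(c) -> (freed c); heap: [0-2 ALLOC][3-6 FREE][7-14 ALLOC][15-41 FREE]
Free blocks: [4 27] total_free=31 largest=27 -> 100*(31-27)/31 = 400/31 ≈ 12.903 -> rounds to 13

Answer: 13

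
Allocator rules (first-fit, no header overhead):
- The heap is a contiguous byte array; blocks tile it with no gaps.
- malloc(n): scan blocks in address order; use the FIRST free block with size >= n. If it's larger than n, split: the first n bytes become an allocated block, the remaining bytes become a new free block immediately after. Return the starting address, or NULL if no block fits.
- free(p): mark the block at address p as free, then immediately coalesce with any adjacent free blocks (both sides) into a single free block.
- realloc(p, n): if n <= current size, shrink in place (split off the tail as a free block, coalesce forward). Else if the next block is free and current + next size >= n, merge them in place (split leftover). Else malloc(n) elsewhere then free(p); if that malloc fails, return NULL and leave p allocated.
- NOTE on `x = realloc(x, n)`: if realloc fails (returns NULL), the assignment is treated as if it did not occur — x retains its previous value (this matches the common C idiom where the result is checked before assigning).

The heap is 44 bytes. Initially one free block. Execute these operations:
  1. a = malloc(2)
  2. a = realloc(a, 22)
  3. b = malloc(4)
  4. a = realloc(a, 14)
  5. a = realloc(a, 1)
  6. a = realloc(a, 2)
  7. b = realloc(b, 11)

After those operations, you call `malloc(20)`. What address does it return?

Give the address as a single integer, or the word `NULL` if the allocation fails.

Op 1: a = malloc(2) -> a = 0; heap: [0-1 ALLOC][2-43 FREE]
Op 2: a = realloc(a, 22) -> a = 0; heap: [0-21 ALLOC][22-43 FREE]
Op 3: b = malloc(4) -> b = 22; heap: [0-21 ALLOC][22-25 ALLOC][26-43 FREE]
Op 4: a = realloc(a, 14) -> a = 0; heap: [0-13 ALLOC][14-21 FREE][22-25 ALLOC][26-43 FREE]
Op 5: a = realloc(a, 1) -> a = 0; heap: [0-0 ALLOC][1-21 FREE][22-25 ALLOC][26-43 FREE]
Op 6: a = realloc(a, 2) -> a = 0; heap: [0-1 ALLOC][2-21 FREE][22-25 ALLOC][26-43 FREE]
Op 7: b = realloc(b, 11) -> b = 22; heap: [0-1 ALLOC][2-21 FREE][22-32 ALLOC][33-43 FREE]
malloc(20): first-fit scan over [0-1 ALLOC][2-21 FREE][22-32 ALLOC][33-43 FREE] -> 2

Answer: 2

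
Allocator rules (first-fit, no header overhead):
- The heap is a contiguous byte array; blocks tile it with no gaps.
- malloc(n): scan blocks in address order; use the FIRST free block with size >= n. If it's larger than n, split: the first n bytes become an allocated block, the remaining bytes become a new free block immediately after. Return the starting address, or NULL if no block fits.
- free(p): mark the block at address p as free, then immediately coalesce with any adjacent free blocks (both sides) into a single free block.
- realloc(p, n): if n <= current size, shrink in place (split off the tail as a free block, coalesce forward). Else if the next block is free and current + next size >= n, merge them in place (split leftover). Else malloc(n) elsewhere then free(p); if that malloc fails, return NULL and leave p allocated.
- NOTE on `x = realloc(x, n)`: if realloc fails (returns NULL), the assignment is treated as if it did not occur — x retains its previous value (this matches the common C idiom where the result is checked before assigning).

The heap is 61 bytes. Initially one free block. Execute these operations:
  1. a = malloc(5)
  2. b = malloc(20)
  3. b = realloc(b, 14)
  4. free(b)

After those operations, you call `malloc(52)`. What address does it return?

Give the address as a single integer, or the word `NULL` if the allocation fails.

Answer: 5

Derivation:
Op 1: a = malloc(5) -> a = 0; heap: [0-4 ALLOC][5-60 FREE]
Op 2: b = malloc(20) -> b = 5; heap: [0-4 ALLOC][5-24 ALLOC][25-60 FREE]
Op 3: b = realloc(b, 14) -> b = 5; heap: [0-4 ALLOC][5-18 ALLOC][19-60 FREE]
Op 4: free(b) -> (freed b); heap: [0-4 ALLOC][5-60 FREE]
malloc(52): first-fit scan over [0-4 ALLOC][5-60 FREE] -> 5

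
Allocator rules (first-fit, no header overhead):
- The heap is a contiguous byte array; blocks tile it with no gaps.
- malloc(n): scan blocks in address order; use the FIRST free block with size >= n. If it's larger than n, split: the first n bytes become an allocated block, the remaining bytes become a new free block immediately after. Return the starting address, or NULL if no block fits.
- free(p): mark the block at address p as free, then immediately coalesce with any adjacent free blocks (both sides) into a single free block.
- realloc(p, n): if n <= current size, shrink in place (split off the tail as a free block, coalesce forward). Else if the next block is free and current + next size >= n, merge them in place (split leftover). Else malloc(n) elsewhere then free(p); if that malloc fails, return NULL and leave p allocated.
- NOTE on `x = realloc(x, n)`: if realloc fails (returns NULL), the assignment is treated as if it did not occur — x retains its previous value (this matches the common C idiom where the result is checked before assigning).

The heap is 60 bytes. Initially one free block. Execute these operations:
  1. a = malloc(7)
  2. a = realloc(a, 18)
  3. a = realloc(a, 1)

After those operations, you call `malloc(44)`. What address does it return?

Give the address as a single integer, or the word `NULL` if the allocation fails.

Op 1: a = malloc(7) -> a = 0; heap: [0-6 ALLOC][7-59 FREE]
Op 2: a = realloc(a, 18) -> a = 0; heap: [0-17 ALLOC][18-59 FREE]
Op 3: a = realloc(a, 1) -> a = 0; heap: [0-0 ALLOC][1-59 FREE]
malloc(44): first-fit scan over [0-0 ALLOC][1-59 FREE] -> 1

Answer: 1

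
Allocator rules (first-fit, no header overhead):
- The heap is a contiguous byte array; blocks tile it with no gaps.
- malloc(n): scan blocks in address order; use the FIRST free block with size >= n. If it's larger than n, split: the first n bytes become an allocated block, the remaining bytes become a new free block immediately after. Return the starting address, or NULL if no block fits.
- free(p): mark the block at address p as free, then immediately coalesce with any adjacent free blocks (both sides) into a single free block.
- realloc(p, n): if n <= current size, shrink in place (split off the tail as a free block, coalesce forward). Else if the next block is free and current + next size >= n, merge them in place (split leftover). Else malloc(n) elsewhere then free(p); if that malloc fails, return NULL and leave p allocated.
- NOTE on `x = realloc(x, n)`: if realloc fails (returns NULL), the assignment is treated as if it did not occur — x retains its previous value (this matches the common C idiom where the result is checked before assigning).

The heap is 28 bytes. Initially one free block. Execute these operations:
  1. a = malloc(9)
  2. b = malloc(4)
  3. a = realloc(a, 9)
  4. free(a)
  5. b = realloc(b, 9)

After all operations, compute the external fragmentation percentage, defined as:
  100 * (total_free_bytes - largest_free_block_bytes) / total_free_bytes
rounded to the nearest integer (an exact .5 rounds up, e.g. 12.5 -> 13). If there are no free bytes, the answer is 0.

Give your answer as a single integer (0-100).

Op 1: a = malloc(9) -> a = 0; heap: [0-8 ALLOC][9-27 FREE]
Op 2: b = malloc(4) -> b = 9; heap: [0-8 ALLOC][9-12 ALLOC][13-27 FREE]
Op 3: a = realloc(a, 9) -> a = 0; heap: [0-8 ALLOC][9-12 ALLOC][13-27 FREE]
Op 4: free(a) -> (freed a); heap: [0-8 FREE][9-12 ALLOC][13-27 FREE]
Op 5: b = realloc(b, 9) -> b = 9; heap: [0-8 FREE][9-17 ALLOC][18-27 FREE]
Free blocks: [9 10] total_free=19 largest=10 -> 100*(19-10)/19 = 900/19 ≈ 47.368 -> rounds to 47

Answer: 47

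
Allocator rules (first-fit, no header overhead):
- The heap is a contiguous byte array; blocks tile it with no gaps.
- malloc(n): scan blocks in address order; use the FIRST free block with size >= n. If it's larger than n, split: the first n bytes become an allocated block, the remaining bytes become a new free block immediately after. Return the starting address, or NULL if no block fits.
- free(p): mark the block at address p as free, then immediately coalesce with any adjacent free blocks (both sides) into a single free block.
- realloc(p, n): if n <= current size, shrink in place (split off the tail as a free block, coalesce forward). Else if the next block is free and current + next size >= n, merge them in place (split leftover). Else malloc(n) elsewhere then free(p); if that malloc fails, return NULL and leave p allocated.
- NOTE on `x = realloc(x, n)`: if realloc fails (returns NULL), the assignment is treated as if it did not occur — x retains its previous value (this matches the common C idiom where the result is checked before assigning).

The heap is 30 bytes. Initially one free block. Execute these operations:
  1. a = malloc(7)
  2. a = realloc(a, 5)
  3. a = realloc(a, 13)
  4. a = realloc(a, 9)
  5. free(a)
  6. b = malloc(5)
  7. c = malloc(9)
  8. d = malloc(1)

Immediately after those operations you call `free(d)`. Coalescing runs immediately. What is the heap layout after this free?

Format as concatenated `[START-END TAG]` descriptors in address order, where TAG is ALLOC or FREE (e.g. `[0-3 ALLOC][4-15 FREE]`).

Answer: [0-4 ALLOC][5-13 ALLOC][14-29 FREE]

Derivation:
Op 1: a = malloc(7) -> a = 0; heap: [0-6 ALLOC][7-29 FREE]
Op 2: a = realloc(a, 5) -> a = 0; heap: [0-4 ALLOC][5-29 FREE]
Op 3: a = realloc(a, 13) -> a = 0; heap: [0-12 ALLOC][13-29 FREE]
Op 4: a = realloc(a, 9) -> a = 0; heap: [0-8 ALLOC][9-29 FREE]
Op 5: free(a) -> (freed a); heap: [0-29 FREE]
Op 6: b = malloc(5) -> b = 0; heap: [0-4 ALLOC][5-29 FREE]
Op 7: c = malloc(9) -> c = 5; heap: [0-4 ALLOC][5-13 ALLOC][14-29 FREE]
Op 8: d = malloc(1) -> d = 14; heap: [0-4 ALLOC][5-13 ALLOC][14-14 ALLOC][15-29 FREE]
free(d): d = 14 -> block [14-14 ALLOC]; mark free, coalesce with adjacent free neighbors -> [0-4 ALLOC][5-13 ALLOC][14-29 FREE]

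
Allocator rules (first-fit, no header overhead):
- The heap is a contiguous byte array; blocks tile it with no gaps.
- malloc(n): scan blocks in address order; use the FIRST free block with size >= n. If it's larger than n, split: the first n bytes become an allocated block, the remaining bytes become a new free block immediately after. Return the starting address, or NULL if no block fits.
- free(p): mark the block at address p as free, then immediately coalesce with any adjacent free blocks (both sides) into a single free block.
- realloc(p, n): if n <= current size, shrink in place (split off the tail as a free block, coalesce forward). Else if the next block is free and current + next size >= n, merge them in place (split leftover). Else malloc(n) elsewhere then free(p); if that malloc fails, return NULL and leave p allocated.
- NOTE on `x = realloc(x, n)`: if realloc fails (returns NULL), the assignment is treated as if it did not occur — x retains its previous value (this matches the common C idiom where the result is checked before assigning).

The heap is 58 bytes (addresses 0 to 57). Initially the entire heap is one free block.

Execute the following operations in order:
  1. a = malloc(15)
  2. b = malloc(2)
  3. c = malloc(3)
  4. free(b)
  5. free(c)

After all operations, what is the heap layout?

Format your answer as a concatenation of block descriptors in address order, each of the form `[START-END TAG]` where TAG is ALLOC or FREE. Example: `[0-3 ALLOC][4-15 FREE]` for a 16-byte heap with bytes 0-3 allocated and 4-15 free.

Op 1: a = malloc(15) -> a = 0; heap: [0-14 ALLOC][15-57 FREE]
Op 2: b = malloc(2) -> b = 15; heap: [0-14 ALLOC][15-16 ALLOC][17-57 FREE]
Op 3: c = malloc(3) -> c = 17; heap: [0-14 ALLOC][15-16 ALLOC][17-19 ALLOC][20-57 FREE]
Op 4: free(b) -> (freed b); heap: [0-14 ALLOC][15-16 FREE][17-19 ALLOC][20-57 FREE]
Op 5: free(c) -> (freed c); heap: [0-14 ALLOC][15-57 FREE]

Answer: [0-14 ALLOC][15-57 FREE]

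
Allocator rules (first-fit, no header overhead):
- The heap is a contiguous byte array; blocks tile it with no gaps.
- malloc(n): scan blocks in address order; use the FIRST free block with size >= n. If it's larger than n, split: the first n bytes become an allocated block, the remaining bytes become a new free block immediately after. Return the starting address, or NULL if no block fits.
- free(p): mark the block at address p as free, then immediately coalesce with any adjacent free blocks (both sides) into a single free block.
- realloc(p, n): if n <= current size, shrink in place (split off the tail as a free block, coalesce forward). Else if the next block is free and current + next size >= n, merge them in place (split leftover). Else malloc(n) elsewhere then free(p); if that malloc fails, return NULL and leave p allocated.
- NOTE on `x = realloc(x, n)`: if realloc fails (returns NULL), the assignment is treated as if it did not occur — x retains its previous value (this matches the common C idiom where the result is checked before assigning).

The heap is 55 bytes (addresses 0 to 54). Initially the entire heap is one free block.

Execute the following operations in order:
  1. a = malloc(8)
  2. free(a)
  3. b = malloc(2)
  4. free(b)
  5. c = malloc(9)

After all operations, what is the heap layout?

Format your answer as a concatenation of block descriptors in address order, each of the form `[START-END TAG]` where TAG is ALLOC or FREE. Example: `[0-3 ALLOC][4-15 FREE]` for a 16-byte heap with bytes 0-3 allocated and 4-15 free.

Answer: [0-8 ALLOC][9-54 FREE]

Derivation:
Op 1: a = malloc(8) -> a = 0; heap: [0-7 ALLOC][8-54 FREE]
Op 2: free(a) -> (freed a); heap: [0-54 FREE]
Op 3: b = malloc(2) -> b = 0; heap: [0-1 ALLOC][2-54 FREE]
Op 4: free(b) -> (freed b); heap: [0-54 FREE]
Op 5: c = malloc(9) -> c = 0; heap: [0-8 ALLOC][9-54 FREE]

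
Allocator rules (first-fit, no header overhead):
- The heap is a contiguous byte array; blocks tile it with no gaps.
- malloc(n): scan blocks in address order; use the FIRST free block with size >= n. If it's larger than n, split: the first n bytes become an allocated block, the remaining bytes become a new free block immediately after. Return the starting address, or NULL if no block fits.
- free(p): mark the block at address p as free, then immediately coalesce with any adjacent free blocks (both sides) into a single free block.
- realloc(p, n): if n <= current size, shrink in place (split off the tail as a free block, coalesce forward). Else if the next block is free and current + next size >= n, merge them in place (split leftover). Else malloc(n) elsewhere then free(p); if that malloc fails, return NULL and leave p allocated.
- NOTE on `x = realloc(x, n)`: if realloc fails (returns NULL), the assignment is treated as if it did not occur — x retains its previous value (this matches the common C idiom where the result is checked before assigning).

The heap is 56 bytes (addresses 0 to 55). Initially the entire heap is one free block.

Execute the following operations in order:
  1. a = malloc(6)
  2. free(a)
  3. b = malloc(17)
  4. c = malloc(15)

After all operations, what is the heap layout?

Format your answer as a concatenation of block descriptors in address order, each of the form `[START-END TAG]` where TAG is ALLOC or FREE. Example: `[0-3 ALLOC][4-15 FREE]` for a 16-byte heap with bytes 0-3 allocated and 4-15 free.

Answer: [0-16 ALLOC][17-31 ALLOC][32-55 FREE]

Derivation:
Op 1: a = malloc(6) -> a = 0; heap: [0-5 ALLOC][6-55 FREE]
Op 2: free(a) -> (freed a); heap: [0-55 FREE]
Op 3: b = malloc(17) -> b = 0; heap: [0-16 ALLOC][17-55 FREE]
Op 4: c = malloc(15) -> c = 17; heap: [0-16 ALLOC][17-31 ALLOC][32-55 FREE]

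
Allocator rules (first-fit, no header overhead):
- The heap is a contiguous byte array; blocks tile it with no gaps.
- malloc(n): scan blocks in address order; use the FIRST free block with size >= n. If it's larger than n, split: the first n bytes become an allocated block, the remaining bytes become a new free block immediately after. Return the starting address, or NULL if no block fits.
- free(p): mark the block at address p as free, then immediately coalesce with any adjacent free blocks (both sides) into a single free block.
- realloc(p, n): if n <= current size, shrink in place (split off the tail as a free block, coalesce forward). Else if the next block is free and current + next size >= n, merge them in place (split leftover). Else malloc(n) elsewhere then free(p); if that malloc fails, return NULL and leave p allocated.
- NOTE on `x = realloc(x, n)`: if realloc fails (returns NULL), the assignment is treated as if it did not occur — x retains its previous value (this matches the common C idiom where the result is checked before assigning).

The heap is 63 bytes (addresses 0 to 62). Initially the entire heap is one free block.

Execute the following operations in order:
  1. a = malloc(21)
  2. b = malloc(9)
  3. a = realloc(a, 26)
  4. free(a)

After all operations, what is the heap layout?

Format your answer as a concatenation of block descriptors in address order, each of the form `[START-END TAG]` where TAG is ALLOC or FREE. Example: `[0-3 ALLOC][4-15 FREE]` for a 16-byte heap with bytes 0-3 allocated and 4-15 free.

Op 1: a = malloc(21) -> a = 0; heap: [0-20 ALLOC][21-62 FREE]
Op 2: b = malloc(9) -> b = 21; heap: [0-20 ALLOC][21-29 ALLOC][30-62 FREE]
Op 3: a = realloc(a, 26) -> a = 30; heap: [0-20 FREE][21-29 ALLOC][30-55 ALLOC][56-62 FREE]
Op 4: free(a) -> (freed a); heap: [0-20 FREE][21-29 ALLOC][30-62 FREE]

Answer: [0-20 FREE][21-29 ALLOC][30-62 FREE]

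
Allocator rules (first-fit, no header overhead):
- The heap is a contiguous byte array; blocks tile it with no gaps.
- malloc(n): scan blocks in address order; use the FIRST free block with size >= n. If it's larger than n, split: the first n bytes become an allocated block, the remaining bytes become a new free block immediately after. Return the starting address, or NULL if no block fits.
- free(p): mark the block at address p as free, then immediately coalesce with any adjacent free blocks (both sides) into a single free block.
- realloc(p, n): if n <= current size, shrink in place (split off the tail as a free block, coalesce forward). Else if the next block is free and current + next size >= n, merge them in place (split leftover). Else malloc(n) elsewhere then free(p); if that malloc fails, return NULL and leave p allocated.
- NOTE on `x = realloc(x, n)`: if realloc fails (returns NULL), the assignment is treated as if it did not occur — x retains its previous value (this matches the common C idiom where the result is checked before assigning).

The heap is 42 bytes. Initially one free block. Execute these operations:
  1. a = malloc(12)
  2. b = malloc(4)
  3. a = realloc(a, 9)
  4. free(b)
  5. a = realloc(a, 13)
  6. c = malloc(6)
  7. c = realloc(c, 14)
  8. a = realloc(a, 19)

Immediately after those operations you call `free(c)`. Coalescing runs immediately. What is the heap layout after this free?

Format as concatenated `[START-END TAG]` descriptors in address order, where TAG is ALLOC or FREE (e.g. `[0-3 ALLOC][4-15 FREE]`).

Op 1: a = malloc(12) -> a = 0; heap: [0-11 ALLOC][12-41 FREE]
Op 2: b = malloc(4) -> b = 12; heap: [0-11 ALLOC][12-15 ALLOC][16-41 FREE]
Op 3: a = realloc(a, 9) -> a = 0; heap: [0-8 ALLOC][9-11 FREE][12-15 ALLOC][16-41 FREE]
Op 4: free(b) -> (freed b); heap: [0-8 ALLOC][9-41 FREE]
Op 5: a = realloc(a, 13) -> a = 0; heap: [0-12 ALLOC][13-41 FREE]
Op 6: c = malloc(6) -> c = 13; heap: [0-12 ALLOC][13-18 ALLOC][19-41 FREE]
Op 7: c = realloc(c, 14) -> c = 13; heap: [0-12 ALLOC][13-26 ALLOC][27-41 FREE]
Op 8: a = realloc(a, 19) -> NULL (a unchanged); heap: [0-12 ALLOC][13-26 ALLOC][27-41 FREE]
free(c): c = 13 -> block [13-26 ALLOC]; mark free, coalesce with adjacent free neighbors -> [0-12 ALLOC][13-41 FREE]

Answer: [0-12 ALLOC][13-41 FREE]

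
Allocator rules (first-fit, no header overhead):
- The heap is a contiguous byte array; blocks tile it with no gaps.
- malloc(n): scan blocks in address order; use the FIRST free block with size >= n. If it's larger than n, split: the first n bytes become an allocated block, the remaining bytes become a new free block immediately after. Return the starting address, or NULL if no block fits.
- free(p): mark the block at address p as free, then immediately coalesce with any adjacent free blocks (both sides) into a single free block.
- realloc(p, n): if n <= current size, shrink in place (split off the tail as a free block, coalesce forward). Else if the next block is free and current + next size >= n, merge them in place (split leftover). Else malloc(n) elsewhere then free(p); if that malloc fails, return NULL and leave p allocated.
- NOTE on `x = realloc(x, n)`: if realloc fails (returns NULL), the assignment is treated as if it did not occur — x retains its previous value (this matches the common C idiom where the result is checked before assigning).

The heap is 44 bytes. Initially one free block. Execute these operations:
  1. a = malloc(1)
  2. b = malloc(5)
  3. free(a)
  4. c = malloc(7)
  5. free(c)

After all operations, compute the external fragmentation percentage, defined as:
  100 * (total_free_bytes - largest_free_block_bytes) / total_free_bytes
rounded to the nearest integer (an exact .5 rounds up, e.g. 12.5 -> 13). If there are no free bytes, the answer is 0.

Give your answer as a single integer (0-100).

Answer: 3

Derivation:
Op 1: a = malloc(1) -> a = 0; heap: [0-0 ALLOC][1-43 FREE]
Op 2: b = malloc(5) -> b = 1; heap: [0-0 ALLOC][1-5 ALLOC][6-43 FREE]
Op 3: free(a) -> (freed a); heap: [0-0 FREE][1-5 ALLOC][6-43 FREE]
Op 4: c = malloc(7) -> c = 6; heap: [0-0 FREE][1-5 ALLOC][6-12 ALLOC][13-43 FREE]
Op 5: free(c) -> (freed c); heap: [0-0 FREE][1-5 ALLOC][6-43 FREE]
Free blocks: [1 38] total_free=39 largest=38 -> 100*(39-38)/39 = 100/39 ≈ 2.564 -> rounds to 3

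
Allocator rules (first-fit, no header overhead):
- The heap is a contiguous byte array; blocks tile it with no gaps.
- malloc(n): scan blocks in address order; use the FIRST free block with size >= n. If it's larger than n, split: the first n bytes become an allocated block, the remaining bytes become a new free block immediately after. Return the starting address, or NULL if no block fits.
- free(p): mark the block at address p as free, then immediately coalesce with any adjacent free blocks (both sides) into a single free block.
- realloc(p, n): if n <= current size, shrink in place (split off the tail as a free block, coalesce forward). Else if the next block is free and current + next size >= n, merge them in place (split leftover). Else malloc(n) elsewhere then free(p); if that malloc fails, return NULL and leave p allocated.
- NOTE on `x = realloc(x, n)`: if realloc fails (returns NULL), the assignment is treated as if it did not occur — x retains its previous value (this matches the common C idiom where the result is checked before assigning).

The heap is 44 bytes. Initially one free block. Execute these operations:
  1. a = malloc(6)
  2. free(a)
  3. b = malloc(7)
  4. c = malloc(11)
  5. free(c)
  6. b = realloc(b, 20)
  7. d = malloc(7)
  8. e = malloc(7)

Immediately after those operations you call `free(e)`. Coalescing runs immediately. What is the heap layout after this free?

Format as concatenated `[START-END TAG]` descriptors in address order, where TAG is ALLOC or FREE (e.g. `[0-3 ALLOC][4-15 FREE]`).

Op 1: a = malloc(6) -> a = 0; heap: [0-5 ALLOC][6-43 FREE]
Op 2: free(a) -> (freed a); heap: [0-43 FREE]
Op 3: b = malloc(7) -> b = 0; heap: [0-6 ALLOC][7-43 FREE]
Op 4: c = malloc(11) -> c = 7; heap: [0-6 ALLOC][7-17 ALLOC][18-43 FREE]
Op 5: free(c) -> (freed c); heap: [0-6 ALLOC][7-43 FREE]
Op 6: b = realloc(b, 20) -> b = 0; heap: [0-19 ALLOC][20-43 FREE]
Op 7: d = malloc(7) -> d = 20; heap: [0-19 ALLOC][20-26 ALLOC][27-43 FREE]
Op 8: e = malloc(7) -> e = 27; heap: [0-19 ALLOC][20-26 ALLOC][27-33 ALLOC][34-43 FREE]
free(e): e = 27 -> block [27-33 ALLOC]; mark free, coalesce with adjacent free neighbors -> [0-19 ALLOC][20-26 ALLOC][27-43 FREE]

Answer: [0-19 ALLOC][20-26 ALLOC][27-43 FREE]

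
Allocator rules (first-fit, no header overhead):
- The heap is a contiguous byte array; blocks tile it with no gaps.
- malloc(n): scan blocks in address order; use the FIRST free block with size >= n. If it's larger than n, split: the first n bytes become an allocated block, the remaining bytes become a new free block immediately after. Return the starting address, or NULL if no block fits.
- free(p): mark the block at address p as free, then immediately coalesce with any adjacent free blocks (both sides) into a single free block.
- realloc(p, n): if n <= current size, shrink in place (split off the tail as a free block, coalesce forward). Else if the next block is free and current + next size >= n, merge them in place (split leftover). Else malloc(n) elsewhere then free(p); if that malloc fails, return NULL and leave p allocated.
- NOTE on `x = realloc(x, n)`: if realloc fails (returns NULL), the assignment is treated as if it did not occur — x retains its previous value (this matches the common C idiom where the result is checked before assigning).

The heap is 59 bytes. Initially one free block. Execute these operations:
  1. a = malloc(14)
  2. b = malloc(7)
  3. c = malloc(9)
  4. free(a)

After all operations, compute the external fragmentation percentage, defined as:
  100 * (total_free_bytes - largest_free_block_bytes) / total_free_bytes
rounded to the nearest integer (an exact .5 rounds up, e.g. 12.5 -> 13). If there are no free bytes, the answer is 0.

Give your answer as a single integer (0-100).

Answer: 33

Derivation:
Op 1: a = malloc(14) -> a = 0; heap: [0-13 ALLOC][14-58 FREE]
Op 2: b = malloc(7) -> b = 14; heap: [0-13 ALLOC][14-20 ALLOC][21-58 FREE]
Op 3: c = malloc(9) -> c = 21; heap: [0-13 ALLOC][14-20 ALLOC][21-29 ALLOC][30-58 FREE]
Op 4: free(a) -> (freed a); heap: [0-13 FREE][14-20 ALLOC][21-29 ALLOC][30-58 FREE]
Free blocks: [14 29] total_free=43 largest=29 -> 100*(43-29)/43 = 1400/43 ≈ 32.558 -> rounds to 33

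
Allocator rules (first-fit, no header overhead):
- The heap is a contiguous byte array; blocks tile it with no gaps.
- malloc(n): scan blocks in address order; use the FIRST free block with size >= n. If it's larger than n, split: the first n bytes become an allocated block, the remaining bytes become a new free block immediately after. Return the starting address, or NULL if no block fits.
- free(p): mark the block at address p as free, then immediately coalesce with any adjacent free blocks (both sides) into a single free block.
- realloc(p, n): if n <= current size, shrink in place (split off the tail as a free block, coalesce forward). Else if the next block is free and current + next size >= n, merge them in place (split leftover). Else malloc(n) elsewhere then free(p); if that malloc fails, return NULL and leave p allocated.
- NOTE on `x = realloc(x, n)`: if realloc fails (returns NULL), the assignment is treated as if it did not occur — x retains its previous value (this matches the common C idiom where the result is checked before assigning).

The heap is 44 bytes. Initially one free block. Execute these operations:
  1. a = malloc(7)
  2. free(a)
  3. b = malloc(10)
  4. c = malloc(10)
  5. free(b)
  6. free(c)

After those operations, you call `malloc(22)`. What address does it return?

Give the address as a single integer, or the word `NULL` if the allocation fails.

Answer: 0

Derivation:
Op 1: a = malloc(7) -> a = 0; heap: [0-6 ALLOC][7-43 FREE]
Op 2: free(a) -> (freed a); heap: [0-43 FREE]
Op 3: b = malloc(10) -> b = 0; heap: [0-9 ALLOC][10-43 FREE]
Op 4: c = malloc(10) -> c = 10; heap: [0-9 ALLOC][10-19 ALLOC][20-43 FREE]
Op 5: free(b) -> (freed b); heap: [0-9 FREE][10-19 ALLOC][20-43 FREE]
Op 6: free(c) -> (freed c); heap: [0-43 FREE]
malloc(22): first-fit scan over [0-43 FREE] -> 0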